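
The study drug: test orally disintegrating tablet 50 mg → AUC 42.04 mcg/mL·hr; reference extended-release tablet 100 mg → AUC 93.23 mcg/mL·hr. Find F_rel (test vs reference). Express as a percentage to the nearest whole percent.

F_rel = 90%

F_rel = (AUC_test/D_test) / (AUC_ref/D_ref)
      = (42.04/50) / (93.23/100)
      = 0.8408 / 0.9323 = 0.9019 = 90.19%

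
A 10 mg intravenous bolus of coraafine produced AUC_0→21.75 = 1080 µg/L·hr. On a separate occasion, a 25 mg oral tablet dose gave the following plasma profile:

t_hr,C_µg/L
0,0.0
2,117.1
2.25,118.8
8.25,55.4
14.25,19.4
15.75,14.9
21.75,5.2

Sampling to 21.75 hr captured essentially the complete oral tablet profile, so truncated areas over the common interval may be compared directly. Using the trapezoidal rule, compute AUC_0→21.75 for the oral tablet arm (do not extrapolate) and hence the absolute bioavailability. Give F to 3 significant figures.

F = 0.363

Trapezoidal AUC_0→21.75 (oral tablet):
  [0→2]: (0.0+117.1)/2 × 2 = 117.1
  [2→2.25]: (117.1+118.8)/2 × 0.25 = 29.4875
  [2.25→8.25]: (118.8+55.4)/2 × 6 = 522.6
  [8.25→14.25]: (55.4+19.4)/2 × 6 = 224.4
  [14.25→15.75]: (19.4+14.9)/2 × 1.5 = 25.725
  [15.75→21.75]: (14.9+5.2)/2 × 6 = 60.3
  Sum = 979.6125 µg/L·hr
F = (AUC_ev/D_ev)/(AUC_iv/D_iv) = (979.6125/25)/(1080/10) = 39.1845/108 = 0.3628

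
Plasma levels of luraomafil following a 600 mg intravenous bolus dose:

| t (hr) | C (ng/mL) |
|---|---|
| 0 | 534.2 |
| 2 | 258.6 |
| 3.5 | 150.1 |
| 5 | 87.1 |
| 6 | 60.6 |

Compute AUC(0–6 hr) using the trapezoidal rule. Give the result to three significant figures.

Trapezoidal AUC_0→6:
  [0→2]: (534.2+258.6)/2 × 2 = 792.8
  [2→3.5]: (258.6+150.1)/2 × 1.5 = 306.525
  [3.5→5]: (150.1+87.1)/2 × 1.5 = 177.9
  [5→6]: (87.1+60.6)/2 × 1 = 73.85
  Sum = 1351.075 ng/mL·hr

AUC = 1350 ng/mL·hr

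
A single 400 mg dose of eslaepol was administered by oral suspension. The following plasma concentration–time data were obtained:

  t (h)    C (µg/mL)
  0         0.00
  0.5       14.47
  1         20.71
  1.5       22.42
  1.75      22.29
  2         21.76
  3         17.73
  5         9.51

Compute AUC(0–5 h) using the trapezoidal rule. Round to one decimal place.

AUC = 81.3 µg/mL·h

Trapezoidal AUC_0→5:
  [0→0.5]: (0.00+14.47)/2 × 0.5 = 3.6175
  [0.5→1]: (14.47+20.71)/2 × 0.5 = 8.795
  [1→1.5]: (20.71+22.42)/2 × 0.5 = 10.7825
  [1.5→1.75]: (22.42+22.29)/2 × 0.25 = 5.58875
  [1.75→2]: (22.29+21.76)/2 × 0.25 = 5.50625
  [2→3]: (21.76+17.73)/2 × 1 = 19.745
  [3→5]: (17.73+9.51)/2 × 2 = 27.24
  Sum = 81.275 µg/mL·h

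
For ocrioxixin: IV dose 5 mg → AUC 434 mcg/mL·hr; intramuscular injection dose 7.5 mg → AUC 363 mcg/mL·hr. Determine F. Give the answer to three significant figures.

F = 0.558

F = (AUC_ev / D_ev) / (AUC_iv / D_iv)
  = (363/7.5) / (434/5)
  = 48.4 / 86.8 = 0.5576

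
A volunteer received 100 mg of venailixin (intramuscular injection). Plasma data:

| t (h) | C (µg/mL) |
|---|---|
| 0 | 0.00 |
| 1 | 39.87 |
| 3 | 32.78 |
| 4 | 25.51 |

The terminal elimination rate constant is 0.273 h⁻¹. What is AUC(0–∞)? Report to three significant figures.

Trapezoidal AUC_0→4:
  [0→1]: (0.00+39.87)/2 × 1 = 19.935
  [1→3]: (39.87+32.78)/2 × 2 = 72.65
  [3→4]: (32.78+25.51)/2 × 1 = 29.145
  Sum = 121.73 µg/mL·h
Extrapolated tail: C_last / k_e = 25.51 / 0.273 = 93.443
AUC_0→∞ = 121.73 + 93.443 = 215.173 µg/mL·h

AUC = 215 µg/mL·h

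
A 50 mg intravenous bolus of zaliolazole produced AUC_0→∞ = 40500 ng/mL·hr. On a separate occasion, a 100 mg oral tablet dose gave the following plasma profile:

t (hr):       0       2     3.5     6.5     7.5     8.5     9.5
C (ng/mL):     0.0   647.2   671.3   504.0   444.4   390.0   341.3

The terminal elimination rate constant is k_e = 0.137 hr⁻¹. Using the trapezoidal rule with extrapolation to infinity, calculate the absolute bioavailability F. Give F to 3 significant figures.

F = 0.0882

Trapezoidal AUC_0→9.5 (oral tablet):
  [0→2]: (0.0+647.2)/2 × 2 = 647.2
  [2→3.5]: (647.2+671.3)/2 × 1.5 = 988.875
  [3.5→6.5]: (671.3+504.0)/2 × 3 = 1762.95
  [6.5→7.5]: (504.0+444.4)/2 × 1 = 474.2
  [7.5→8.5]: (444.4+390.0)/2 × 1 = 417.2
  [8.5→9.5]: (390.0+341.3)/2 × 1 = 365.65
  Sum = 4656.075 ng/mL·hr
Tail: C_last/k_e = 341.3/0.137 = 2491.241
AUC_0→∞ (oral tablet) = 4656.075 + 2491.241 = 7147.316 ng/mL·hr
F = (AUC_ev/D_ev)/(AUC_iv/D_iv) = (7147.316/100)/(40500/50) = 71.47316/810 = 0.0882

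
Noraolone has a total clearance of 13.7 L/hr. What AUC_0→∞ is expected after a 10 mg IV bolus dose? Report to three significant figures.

AUC = 0.730 mg/L·hr

AUC_0→∞ = Dose_iv / CL
        = 10 / 13.7 = 0.729927 mg/L·hr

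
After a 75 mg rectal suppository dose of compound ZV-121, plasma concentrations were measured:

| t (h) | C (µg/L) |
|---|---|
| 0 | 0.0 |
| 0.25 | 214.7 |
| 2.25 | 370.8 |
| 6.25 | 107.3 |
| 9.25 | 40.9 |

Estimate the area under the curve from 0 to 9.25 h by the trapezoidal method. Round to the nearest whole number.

Trapezoidal AUC_0→9.25:
  [0→0.25]: (0.0+214.7)/2 × 0.25 = 26.8375
  [0.25→2.25]: (214.7+370.8)/2 × 2 = 585.5
  [2.25→6.25]: (370.8+107.3)/2 × 4 = 956.2
  [6.25→9.25]: (107.3+40.9)/2 × 3 = 222.3
  Sum = 1790.8375 µg/L·h

AUC = 1791 µg/L·h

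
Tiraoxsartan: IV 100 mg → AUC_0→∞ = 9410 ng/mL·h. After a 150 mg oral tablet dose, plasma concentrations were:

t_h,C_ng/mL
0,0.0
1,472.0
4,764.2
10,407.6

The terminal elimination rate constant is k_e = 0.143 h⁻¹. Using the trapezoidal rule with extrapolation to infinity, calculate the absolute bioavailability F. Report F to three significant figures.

Trapezoidal AUC_0→10 (oral tablet):
  [0→1]: (0.0+472.0)/2 × 1 = 236.0
  [1→4]: (472.0+764.2)/2 × 3 = 1854.3
  [4→10]: (764.2+407.6)/2 × 6 = 3515.4
  Sum = 5605.7 ng/mL·h
Tail: C_last/k_e = 407.6/0.143 = 2850.350
AUC_0→∞ (oral tablet) = 5605.7 + 2850.350 = 8456.05 ng/mL·h
F = (AUC_ev/D_ev)/(AUC_iv/D_iv) = (8456.05/150)/(9410/100) = 56.3737/94.1 = 0.5991

F = 0.599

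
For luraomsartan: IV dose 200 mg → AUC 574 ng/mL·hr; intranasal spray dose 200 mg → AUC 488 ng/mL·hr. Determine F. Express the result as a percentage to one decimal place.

F = 85.0%

F = (AUC_ev / D_ev) / (AUC_iv / D_iv)
  = (488/200) / (574/200)
  = 2.44 / 2.87 = 0.8502
  = 85.02%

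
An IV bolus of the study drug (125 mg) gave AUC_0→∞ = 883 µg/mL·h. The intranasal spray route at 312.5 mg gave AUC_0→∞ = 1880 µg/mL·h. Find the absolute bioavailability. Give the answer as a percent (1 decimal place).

F = 85.2%

F = (AUC_ev / D_ev) / (AUC_iv / D_iv)
  = (1880/312.5) / (883/125)
  = 6.016 / 7.064 = 0.8516
  = 85.16%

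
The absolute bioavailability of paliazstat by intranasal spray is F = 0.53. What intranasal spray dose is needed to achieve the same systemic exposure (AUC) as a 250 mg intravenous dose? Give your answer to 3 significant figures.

For equal systemic exposure: F × D_ev = D_iv
D_ev = D_iv / F = 250 / 0.53 = 471.698 mg

D_intranasal = 472 mg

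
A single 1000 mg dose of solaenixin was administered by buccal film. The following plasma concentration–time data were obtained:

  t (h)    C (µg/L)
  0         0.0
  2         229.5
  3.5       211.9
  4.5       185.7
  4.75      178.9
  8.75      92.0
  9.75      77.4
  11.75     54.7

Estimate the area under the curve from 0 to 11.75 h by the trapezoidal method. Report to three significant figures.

AUC = 1560 µg/L·h

Trapezoidal AUC_0→11.75:
  [0→2]: (0.0+229.5)/2 × 2 = 229.5
  [2→3.5]: (229.5+211.9)/2 × 1.5 = 331.05
  [3.5→4.5]: (211.9+185.7)/2 × 1 = 198.8
  [4.5→4.75]: (185.7+178.9)/2 × 0.25 = 45.575
  [4.75→8.75]: (178.9+92.0)/2 × 4 = 541.8
  [8.75→9.75]: (92.0+77.4)/2 × 1 = 84.7
  [9.75→11.75]: (77.4+54.7)/2 × 2 = 132.1
  Sum = 1563.525 µg/L·h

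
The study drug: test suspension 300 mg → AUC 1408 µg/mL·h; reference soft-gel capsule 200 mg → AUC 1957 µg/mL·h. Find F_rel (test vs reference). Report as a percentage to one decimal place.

F_rel = (AUC_test/D_test) / (AUC_ref/D_ref)
      = (1408/300) / (1957/200)
      = 4.69333 / 9.785 = 0.4796 = 47.96%

F_rel = 48.0%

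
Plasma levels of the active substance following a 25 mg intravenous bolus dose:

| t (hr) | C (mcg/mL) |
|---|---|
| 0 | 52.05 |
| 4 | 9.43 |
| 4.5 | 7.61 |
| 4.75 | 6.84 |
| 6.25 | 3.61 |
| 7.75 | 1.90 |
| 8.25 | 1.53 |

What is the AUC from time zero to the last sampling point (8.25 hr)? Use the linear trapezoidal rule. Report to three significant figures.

Trapezoidal AUC_0→8.25:
  [0→4]: (52.05+9.43)/2 × 4 = 122.96
  [4→4.5]: (9.43+7.61)/2 × 0.5 = 4.26
  [4.5→4.75]: (7.61+6.84)/2 × 0.25 = 1.80625
  [4.75→6.25]: (6.84+3.61)/2 × 1.5 = 7.8375
  [6.25→7.75]: (3.61+1.90)/2 × 1.5 = 4.1325
  [7.75→8.25]: (1.90+1.53)/2 × 0.5 = 0.8575
  Sum = 141.85375 mcg/mL·hr

AUC = 142 mcg/mL·hr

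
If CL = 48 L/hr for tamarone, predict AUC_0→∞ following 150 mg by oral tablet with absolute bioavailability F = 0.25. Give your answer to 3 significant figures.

AUC = 0.781 mg/L·hr

AUC_0→∞ = F × Dose / CL
        = 0.25 × 150 / 48 = 0.78125 mg/L·hr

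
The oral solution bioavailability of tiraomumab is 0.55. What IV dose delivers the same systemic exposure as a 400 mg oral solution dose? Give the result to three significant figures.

Systemic exposure from an extravascular dose = F × D_ev, so the equivalent IV dose is F × D_ev.
D_iv = F × D_ev = 0.55 × 400 = 220 mg

D_iv = 220 mg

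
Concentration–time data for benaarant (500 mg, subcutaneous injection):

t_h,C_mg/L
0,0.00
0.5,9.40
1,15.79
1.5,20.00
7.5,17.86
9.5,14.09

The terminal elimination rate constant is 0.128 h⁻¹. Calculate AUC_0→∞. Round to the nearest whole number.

Trapezoidal AUC_0→9.5:
  [0→0.5]: (0.00+9.40)/2 × 0.5 = 2.35
  [0.5→1]: (9.40+15.79)/2 × 0.5 = 6.2975
  [1→1.5]: (15.79+20.00)/2 × 0.5 = 8.9475
  [1.5→7.5]: (20.00+17.86)/2 × 6 = 113.58
  [7.5→9.5]: (17.86+14.09)/2 × 2 = 31.95
  Sum = 163.125 mg/L·h
Extrapolated tail: C_last / k_e = 14.09 / 0.128 = 110.078
AUC_0→∞ = 163.125 + 110.078 = 273.203 mg/L·h

AUC = 273 mg/L·h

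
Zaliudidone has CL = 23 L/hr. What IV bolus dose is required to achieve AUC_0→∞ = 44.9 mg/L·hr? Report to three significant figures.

Dose = 1030 mg

Dose_iv = CL × AUC_0→∞
     = 23 × 44.9 = 1032.7 mg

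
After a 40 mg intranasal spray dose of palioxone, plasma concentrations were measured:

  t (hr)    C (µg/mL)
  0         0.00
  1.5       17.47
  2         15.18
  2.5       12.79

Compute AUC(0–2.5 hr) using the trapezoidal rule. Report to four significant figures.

AUC = 28.26 µg/mL·hr

Trapezoidal AUC_0→2.5:
  [0→1.5]: (0.00+17.47)/2 × 1.5 = 13.1025
  [1.5→2]: (17.47+15.18)/2 × 0.5 = 8.1625
  [2→2.5]: (15.18+12.79)/2 × 0.5 = 6.9925
  Sum = 28.2575 µg/mL·hr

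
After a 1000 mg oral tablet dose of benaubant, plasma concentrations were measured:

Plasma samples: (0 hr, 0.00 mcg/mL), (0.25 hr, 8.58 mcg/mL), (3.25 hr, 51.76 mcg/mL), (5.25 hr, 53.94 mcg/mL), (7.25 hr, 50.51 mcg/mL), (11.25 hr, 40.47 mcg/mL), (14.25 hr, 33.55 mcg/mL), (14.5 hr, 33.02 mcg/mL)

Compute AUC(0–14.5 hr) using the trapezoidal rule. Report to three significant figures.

Trapezoidal AUC_0→14.5:
  [0→0.25]: (0.00+8.58)/2 × 0.25 = 1.0725
  [0.25→3.25]: (8.58+51.76)/2 × 3 = 90.51
  [3.25→5.25]: (51.76+53.94)/2 × 2 = 105.7
  [5.25→7.25]: (53.94+50.51)/2 × 2 = 104.45
  [7.25→11.25]: (50.51+40.47)/2 × 4 = 181.96
  [11.25→14.25]: (40.47+33.55)/2 × 3 = 111.03
  [14.25→14.5]: (33.55+33.02)/2 × 0.25 = 8.32125
  Sum = 603.04375 mcg/mL·hr

AUC = 603 mcg/mL·hr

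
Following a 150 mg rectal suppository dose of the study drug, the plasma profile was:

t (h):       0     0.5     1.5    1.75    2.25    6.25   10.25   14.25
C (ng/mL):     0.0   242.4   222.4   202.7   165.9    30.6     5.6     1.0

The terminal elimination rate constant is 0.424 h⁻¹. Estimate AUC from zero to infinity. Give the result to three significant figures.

Trapezoidal AUC_0→14.25:
  [0→0.5]: (0.0+242.4)/2 × 0.5 = 60.6
  [0.5→1.5]: (242.4+222.4)/2 × 1 = 232.4
  [1.5→1.75]: (222.4+202.7)/2 × 0.25 = 53.1375
  [1.75→2.25]: (202.7+165.9)/2 × 0.5 = 92.15
  [2.25→6.25]: (165.9+30.6)/2 × 4 = 393.0
  [6.25→10.25]: (30.6+5.6)/2 × 4 = 72.4
  [10.25→14.25]: (5.6+1.0)/2 × 4 = 13.2
  Sum = 916.8875 ng/mL·h
Extrapolated tail: C_last / k_e = 1.0 / 0.424 = 2.358
AUC_0→∞ = 916.8875 + 2.358 = 919.2455 ng/mL·h

AUC = 919 ng/mL·h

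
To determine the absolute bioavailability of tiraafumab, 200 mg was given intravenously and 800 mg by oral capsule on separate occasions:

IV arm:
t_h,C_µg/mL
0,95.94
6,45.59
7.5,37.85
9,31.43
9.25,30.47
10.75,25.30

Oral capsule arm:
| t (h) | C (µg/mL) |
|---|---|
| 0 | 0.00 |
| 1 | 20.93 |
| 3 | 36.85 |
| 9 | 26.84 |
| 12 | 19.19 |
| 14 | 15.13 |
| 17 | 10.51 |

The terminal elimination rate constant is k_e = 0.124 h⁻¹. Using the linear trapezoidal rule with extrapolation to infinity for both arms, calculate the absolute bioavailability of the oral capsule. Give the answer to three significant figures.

F = 0.153

Trapezoidal AUC_0→10.75 (IV):
  [0→6]: (95.94+45.59)/2 × 6 = 424.59
  [6→7.5]: (45.59+37.85)/2 × 1.5 = 62.58
  [7.5→9]: (37.85+31.43)/2 × 1.5 = 51.96
  [9→9.25]: (31.43+30.47)/2 × 0.25 = 7.7375
  [9.25→10.75]: (30.47+25.30)/2 × 1.5 = 41.8275
  Sum = 588.695 µg/mL·h
IV tail: 25.30/0.124 = 204.032; AUC_iv,0→∞ = 588.695 + 204.032 = 792.727 µg/mL·h
Trapezoidal AUC_0→17 (oral capsule):
  [0→1]: (0.00+20.93)/2 × 1 = 10.465
  [1→3]: (20.93+36.85)/2 × 2 = 57.78
  [3→9]: (36.85+26.84)/2 × 6 = 191.07
  [9→12]: (26.84+19.19)/2 × 3 = 69.045
  [12→14]: (19.19+15.13)/2 × 2 = 34.32
  [14→17]: (15.13+10.51)/2 × 3 = 38.46
  Sum = 401.14 µg/mL·h
oral capsule tail: 10.51/0.124 = 84.758; AUC_ev,0→∞ = 401.14 + 84.758 = 485.898 µg/mL·h
F = (AUC_ev/D_ev)/(AUC_iv/D_iv) = (485.898/800)/(792.727/200) = 0.6073725/3.963635 = 0.1532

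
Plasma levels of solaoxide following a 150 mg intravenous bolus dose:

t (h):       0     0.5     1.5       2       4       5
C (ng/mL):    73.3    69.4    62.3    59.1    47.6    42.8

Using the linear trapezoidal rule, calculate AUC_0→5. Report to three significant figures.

AUC = 284 ng/mL·h

Trapezoidal AUC_0→5:
  [0→0.5]: (73.3+69.4)/2 × 0.5 = 35.675
  [0.5→1.5]: (69.4+62.3)/2 × 1 = 65.85
  [1.5→2]: (62.3+59.1)/2 × 0.5 = 30.35
  [2→4]: (59.1+47.6)/2 × 2 = 106.7
  [4→5]: (47.6+42.8)/2 × 1 = 45.2
  Sum = 283.775 ng/mL·h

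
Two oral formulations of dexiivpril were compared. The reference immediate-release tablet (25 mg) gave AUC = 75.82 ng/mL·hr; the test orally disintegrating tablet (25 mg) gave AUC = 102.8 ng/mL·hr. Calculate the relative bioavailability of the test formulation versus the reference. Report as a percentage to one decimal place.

F_rel = (AUC_test/D_test) / (AUC_ref/D_ref)
      = (102.8/25) / (75.82/25)
      = 4.112 / 3.0328 = 1.3558 = 135.58%

F_rel = 135.6%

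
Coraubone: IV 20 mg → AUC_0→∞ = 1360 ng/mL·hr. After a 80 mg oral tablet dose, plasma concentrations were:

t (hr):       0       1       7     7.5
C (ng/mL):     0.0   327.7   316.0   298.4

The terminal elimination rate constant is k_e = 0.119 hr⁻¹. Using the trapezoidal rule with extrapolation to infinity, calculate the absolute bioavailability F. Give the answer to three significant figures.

Trapezoidal AUC_0→7.5 (oral tablet):
  [0→1]: (0.0+327.7)/2 × 1 = 163.85
  [1→7]: (327.7+316.0)/2 × 6 = 1931.1
  [7→7.5]: (316.0+298.4)/2 × 0.5 = 153.6
  Sum = 2248.55 ng/mL·hr
Tail: C_last/k_e = 298.4/0.119 = 2507.563
AUC_0→∞ (oral tablet) = 2248.55 + 2507.563 = 4756.113 ng/mL·hr
F = (AUC_ev/D_ev)/(AUC_iv/D_iv) = (4756.113/80)/(1360/20) = 59.4514/68 = 0.8743

F = 0.874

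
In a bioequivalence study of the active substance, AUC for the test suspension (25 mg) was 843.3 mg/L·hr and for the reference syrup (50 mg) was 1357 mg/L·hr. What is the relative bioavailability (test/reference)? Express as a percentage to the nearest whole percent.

F_rel = (AUC_test/D_test) / (AUC_ref/D_ref)
      = (843.3/25) / (1357/50)
      = 33.732 / 27.14 = 1.2429 = 124.29%

F_rel = 124%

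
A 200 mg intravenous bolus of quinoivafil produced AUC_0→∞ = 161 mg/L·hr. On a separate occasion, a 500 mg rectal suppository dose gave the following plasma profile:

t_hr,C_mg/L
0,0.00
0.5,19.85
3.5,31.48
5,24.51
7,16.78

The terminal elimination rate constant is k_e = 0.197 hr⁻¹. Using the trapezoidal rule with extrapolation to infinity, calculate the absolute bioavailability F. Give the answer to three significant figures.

Trapezoidal AUC_0→7 (rectal suppository):
  [0→0.5]: (0.00+19.85)/2 × 0.5 = 4.9625
  [0.5→3.5]: (19.85+31.48)/2 × 3 = 76.995
  [3.5→5]: (31.48+24.51)/2 × 1.5 = 41.9925
  [5→7]: (24.51+16.78)/2 × 2 = 41.29
  Sum = 165.24 mg/L·hr
Tail: C_last/k_e = 16.78/0.197 = 85.178
AUC_0→∞ (rectal suppository) = 165.24 + 85.178 = 250.418 mg/L·hr
F = (AUC_ev/D_ev)/(AUC_iv/D_iv) = (250.418/500)/(161/200) = 0.500836/0.805 = 0.6222

F = 0.622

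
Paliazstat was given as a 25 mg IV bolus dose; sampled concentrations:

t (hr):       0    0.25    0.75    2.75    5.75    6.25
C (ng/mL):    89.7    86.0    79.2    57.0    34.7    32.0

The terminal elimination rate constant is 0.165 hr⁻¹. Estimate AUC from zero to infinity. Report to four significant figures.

AUC = 547.6 ng/mL·hr

Trapezoidal AUC_0→6.25:
  [0→0.25]: (89.7+86.0)/2 × 0.25 = 21.9625
  [0.25→0.75]: (86.0+79.2)/2 × 0.5 = 41.3
  [0.75→2.75]: (79.2+57.0)/2 × 2 = 136.2
  [2.75→5.75]: (57.0+34.7)/2 × 3 = 137.55
  [5.75→6.25]: (34.7+32.0)/2 × 0.5 = 16.675
  Sum = 353.6875 ng/mL·hr
Extrapolated tail: C_last / k_e = 32.0 / 0.165 = 193.939
AUC_0→∞ = 353.6875 + 193.939 = 547.6265 ng/mL·hr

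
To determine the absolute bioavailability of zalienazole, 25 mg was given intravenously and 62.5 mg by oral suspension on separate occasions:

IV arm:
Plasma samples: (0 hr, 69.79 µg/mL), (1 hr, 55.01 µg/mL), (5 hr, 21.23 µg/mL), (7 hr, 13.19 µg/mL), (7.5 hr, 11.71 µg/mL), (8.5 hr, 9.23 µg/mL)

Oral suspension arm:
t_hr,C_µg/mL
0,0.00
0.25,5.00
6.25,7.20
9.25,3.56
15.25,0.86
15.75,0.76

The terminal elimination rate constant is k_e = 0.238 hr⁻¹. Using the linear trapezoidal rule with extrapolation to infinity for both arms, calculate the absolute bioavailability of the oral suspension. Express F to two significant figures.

F = 0.092

Trapezoidal AUC_0→8.5 (IV):
  [0→1]: (69.79+55.01)/2 × 1 = 62.4
  [1→5]: (55.01+21.23)/2 × 4 = 152.48
  [5→7]: (21.23+13.19)/2 × 2 = 34.42
  [7→7.5]: (13.19+11.71)/2 × 0.5 = 6.225
  [7.5→8.5]: (11.71+9.23)/2 × 1 = 10.47
  Sum = 265.995 µg/mL·hr
IV tail: 9.23/0.238 = 38.782; AUC_iv,0→∞ = 265.995 + 38.782 = 304.777 µg/mL·hr
Trapezoidal AUC_0→15.75 (oral suspension):
  [0→0.25]: (0.00+5.00)/2 × 0.25 = 0.625
  [0.25→6.25]: (5.00+7.20)/2 × 6 = 36.6
  [6.25→9.25]: (7.20+3.56)/2 × 3 = 16.14
  [9.25→15.25]: (3.56+0.86)/2 × 6 = 13.26
  [15.25→15.75]: (0.86+0.76)/2 × 0.5 = 0.405
  Sum = 67.03 µg/mL·hr
oral suspension tail: 0.76/0.238 = 3.193; AUC_ev,0→∞ = 67.03 + 3.193 = 70.223 µg/mL·hr
F = (AUC_ev/D_ev)/(AUC_iv/D_iv) = (70.223/62.5)/(304.777/25) = 1.123568/12.19108 = 0.0922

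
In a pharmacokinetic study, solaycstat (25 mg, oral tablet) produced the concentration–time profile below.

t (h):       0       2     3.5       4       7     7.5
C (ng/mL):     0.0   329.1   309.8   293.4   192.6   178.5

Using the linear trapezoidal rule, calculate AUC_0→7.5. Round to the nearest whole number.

Trapezoidal AUC_0→7.5:
  [0→2]: (0.0+329.1)/2 × 2 = 329.1
  [2→3.5]: (329.1+309.8)/2 × 1.5 = 479.175
  [3.5→4]: (309.8+293.4)/2 × 0.5 = 150.8
  [4→7]: (293.4+192.6)/2 × 3 = 729.0
  [7→7.5]: (192.6+178.5)/2 × 0.5 = 92.775
  Sum = 1780.85 ng/mL·h

AUC = 1781 ng/mL·h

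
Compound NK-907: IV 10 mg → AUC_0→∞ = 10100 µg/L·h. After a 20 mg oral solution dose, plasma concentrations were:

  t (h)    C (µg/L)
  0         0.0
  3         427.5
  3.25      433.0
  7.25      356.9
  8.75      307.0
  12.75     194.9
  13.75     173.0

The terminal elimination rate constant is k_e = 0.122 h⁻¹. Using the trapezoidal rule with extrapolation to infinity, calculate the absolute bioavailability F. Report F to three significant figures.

F = 0.269

Trapezoidal AUC_0→13.75 (oral solution):
  [0→3]: (0.0+427.5)/2 × 3 = 641.25
  [3→3.25]: (427.5+433.0)/2 × 0.25 = 107.5625
  [3.25→7.25]: (433.0+356.9)/2 × 4 = 1579.8
  [7.25→8.75]: (356.9+307.0)/2 × 1.5 = 497.925
  [8.75→12.75]: (307.0+194.9)/2 × 4 = 1003.8
  [12.75→13.75]: (194.9+173.0)/2 × 1 = 183.95
  Sum = 4014.2875 µg/L·h
Tail: C_last/k_e = 173.0/0.122 = 1418.033
AUC_0→∞ (oral solution) = 4014.2875 + 1418.033 = 5432.3205 µg/L·h
F = (AUC_ev/D_ev)/(AUC_iv/D_iv) = (5432.3205/20)/(10100/10) = 271.616/1010 = 0.2689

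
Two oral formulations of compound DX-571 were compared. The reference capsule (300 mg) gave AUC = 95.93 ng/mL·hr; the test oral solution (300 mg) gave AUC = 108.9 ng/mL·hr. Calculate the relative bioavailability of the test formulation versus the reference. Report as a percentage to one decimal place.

F_rel = (AUC_test/D_test) / (AUC_ref/D_ref)
      = (108.9/300) / (95.93/300)
      = 0.363 / 0.319767 = 1.1352 = 113.52%

F_rel = 113.5%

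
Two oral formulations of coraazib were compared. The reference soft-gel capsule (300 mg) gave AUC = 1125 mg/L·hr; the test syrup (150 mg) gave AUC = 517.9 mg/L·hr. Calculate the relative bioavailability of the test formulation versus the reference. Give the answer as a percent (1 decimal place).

F_rel = (AUC_test/D_test) / (AUC_ref/D_ref)
      = (517.9/150) / (1125/300)
      = 3.45267 / 3.75 = 0.9207 = 92.07%

F_rel = 92.1%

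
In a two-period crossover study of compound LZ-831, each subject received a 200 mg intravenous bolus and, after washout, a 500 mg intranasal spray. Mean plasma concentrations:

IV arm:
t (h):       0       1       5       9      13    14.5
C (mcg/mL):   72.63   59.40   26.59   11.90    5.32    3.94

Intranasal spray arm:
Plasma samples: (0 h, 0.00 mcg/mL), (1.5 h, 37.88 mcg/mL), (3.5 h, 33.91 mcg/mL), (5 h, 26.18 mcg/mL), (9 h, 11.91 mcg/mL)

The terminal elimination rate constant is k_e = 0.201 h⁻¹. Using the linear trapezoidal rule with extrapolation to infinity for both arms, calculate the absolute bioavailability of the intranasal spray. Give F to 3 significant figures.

Trapezoidal AUC_0→14.5 (IV):
  [0→1]: (72.63+59.40)/2 × 1 = 66.015
  [1→5]: (59.40+26.59)/2 × 4 = 171.98
  [5→9]: (26.59+11.90)/2 × 4 = 76.98
  [9→13]: (11.90+5.32)/2 × 4 = 34.44
  [13→14.5]: (5.32+3.94)/2 × 1.5 = 6.945
  Sum = 356.36 mcg/mL·h
IV tail: 3.94/0.201 = 19.602; AUC_iv,0→∞ = 356.36 + 19.602 = 375.962 mcg/mL·h
Trapezoidal AUC_0→9 (intranasal spray):
  [0→1.5]: (0.00+37.88)/2 × 1.5 = 28.41
  [1.5→3.5]: (37.88+33.91)/2 × 2 = 71.79
  [3.5→5]: (33.91+26.18)/2 × 1.5 = 45.0675
  [5→9]: (26.18+11.91)/2 × 4 = 76.18
  Sum = 221.4475 mcg/mL·h
intranasal spray tail: 11.91/0.201 = 59.254; AUC_ev,0→∞ = 221.4475 + 59.254 = 280.7015 mcg/mL·h
F = (AUC_ev/D_ev)/(AUC_iv/D_iv) = (280.7015/500)/(375.962/200) = 0.561403/1.87981 = 0.2986

F = 0.299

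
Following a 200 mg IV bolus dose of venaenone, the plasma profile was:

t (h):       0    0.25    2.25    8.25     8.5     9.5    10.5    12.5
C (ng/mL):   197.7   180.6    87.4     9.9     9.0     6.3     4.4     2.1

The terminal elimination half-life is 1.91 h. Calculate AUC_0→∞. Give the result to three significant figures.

Trapezoidal AUC_0→12.5:
  [0→0.25]: (197.7+180.6)/2 × 0.25 = 47.2875
  [0.25→2.25]: (180.6+87.4)/2 × 2 = 268.0
  [2.25→8.25]: (87.4+9.9)/2 × 6 = 291.9
  [8.25→8.5]: (9.9+9.0)/2 × 0.25 = 2.3625
  [8.5→9.5]: (9.0+6.3)/2 × 1 = 7.65
  [9.5→10.5]: (6.3+4.4)/2 × 1 = 5.35
  [10.5→12.5]: (4.4+2.1)/2 × 2 = 6.5
  Sum = 629.05 ng/mL·h
k_e = ln2 / t½ = 0.693147 / 1.91 = 0.3629 h^-1
Extrapolated tail: C_last / k_e = 2.1 / 0.3629 = 5.787
AUC_0→∞ = 629.05 + 5.787 = 634.837 ng/mL·h

AUC = 635 ng/mL·h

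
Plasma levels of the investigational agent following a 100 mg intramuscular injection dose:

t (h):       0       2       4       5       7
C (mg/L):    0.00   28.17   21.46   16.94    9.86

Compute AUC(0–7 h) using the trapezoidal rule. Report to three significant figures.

AUC = 124 mg/L·h

Trapezoidal AUC_0→7:
  [0→2]: (0.00+28.17)/2 × 2 = 28.17
  [2→4]: (28.17+21.46)/2 × 2 = 49.63
  [4→5]: (21.46+16.94)/2 × 1 = 19.2
  [5→7]: (16.94+9.86)/2 × 2 = 26.8
  Sum = 123.8 mg/L·h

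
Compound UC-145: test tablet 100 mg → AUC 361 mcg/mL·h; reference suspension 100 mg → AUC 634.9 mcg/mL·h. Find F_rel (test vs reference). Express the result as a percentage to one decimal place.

F_rel = (AUC_test/D_test) / (AUC_ref/D_ref)
      = (361/100) / (634.9/100)
      = 3.61 / 6.349 = 0.5686 = 56.86%

F_rel = 56.9%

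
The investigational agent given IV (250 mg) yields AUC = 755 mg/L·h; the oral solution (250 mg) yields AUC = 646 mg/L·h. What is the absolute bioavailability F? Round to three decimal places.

F = (AUC_ev / D_ev) / (AUC_iv / D_iv)
  = (646/250) / (755/250)
  = 2.584 / 3.02 = 0.8556

F = 0.856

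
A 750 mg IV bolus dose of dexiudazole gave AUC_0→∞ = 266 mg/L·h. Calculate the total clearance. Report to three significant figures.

CL = Dose_iv / AUC_0→∞
   = 750 / 266 = 2.81955 L/h

CL = 2.82 L/h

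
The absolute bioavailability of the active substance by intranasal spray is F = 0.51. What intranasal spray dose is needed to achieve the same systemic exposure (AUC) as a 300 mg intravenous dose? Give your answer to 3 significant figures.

For equal systemic exposure: F × D_ev = D_iv
D_ev = D_iv / F = 300 / 0.51 = 588.235 mg

D_intranasal = 588 mg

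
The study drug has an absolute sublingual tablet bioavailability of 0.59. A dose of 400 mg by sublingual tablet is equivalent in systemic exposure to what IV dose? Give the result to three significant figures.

Systemic exposure from an extravascular dose = F × D_ev, so the equivalent IV dose is F × D_ev.
D_iv = F × D_ev = 0.59 × 400 = 236 mg

D_iv = 236 mg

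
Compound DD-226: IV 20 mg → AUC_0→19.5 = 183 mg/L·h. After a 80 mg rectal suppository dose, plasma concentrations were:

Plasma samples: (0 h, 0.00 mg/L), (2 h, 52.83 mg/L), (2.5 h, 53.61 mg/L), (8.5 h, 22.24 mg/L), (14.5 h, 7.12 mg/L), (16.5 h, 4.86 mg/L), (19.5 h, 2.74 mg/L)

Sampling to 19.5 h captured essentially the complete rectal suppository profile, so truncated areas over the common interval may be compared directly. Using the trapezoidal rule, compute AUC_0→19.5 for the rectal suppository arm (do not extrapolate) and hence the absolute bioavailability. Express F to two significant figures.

F = 0.57

Trapezoidal AUC_0→19.5 (rectal suppository):
  [0→2]: (0.00+52.83)/2 × 2 = 52.83
  [2→2.5]: (52.83+53.61)/2 × 0.5 = 26.61
  [2.5→8.5]: (53.61+22.24)/2 × 6 = 227.55
  [8.5→14.5]: (22.24+7.12)/2 × 6 = 88.08
  [14.5→16.5]: (7.12+4.86)/2 × 2 = 11.98
  [16.5→19.5]: (4.86+2.74)/2 × 3 = 11.4
  Sum = 418.45 mg/L·h
F = (AUC_ev/D_ev)/(AUC_iv/D_iv) = (418.45/80)/(183/20) = 5.230625/9.15 = 0.5717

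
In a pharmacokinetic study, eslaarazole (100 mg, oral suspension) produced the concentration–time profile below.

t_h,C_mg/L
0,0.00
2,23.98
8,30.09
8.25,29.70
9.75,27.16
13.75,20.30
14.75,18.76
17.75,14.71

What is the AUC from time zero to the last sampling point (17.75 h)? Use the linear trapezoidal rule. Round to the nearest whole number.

Trapezoidal AUC_0→17.75:
  [0→2]: (0.00+23.98)/2 × 2 = 23.98
  [2→8]: (23.98+30.09)/2 × 6 = 162.21
  [8→8.25]: (30.09+29.70)/2 × 0.25 = 7.47375
  [8.25→9.75]: (29.70+27.16)/2 × 1.5 = 42.645
  [9.75→13.75]: (27.16+20.30)/2 × 4 = 94.92
  [13.75→14.75]: (20.30+18.76)/2 × 1 = 19.53
  [14.75→17.75]: (18.76+14.71)/2 × 3 = 50.205
  Sum = 400.96375 mg/L·h

AUC = 401 mg/L·h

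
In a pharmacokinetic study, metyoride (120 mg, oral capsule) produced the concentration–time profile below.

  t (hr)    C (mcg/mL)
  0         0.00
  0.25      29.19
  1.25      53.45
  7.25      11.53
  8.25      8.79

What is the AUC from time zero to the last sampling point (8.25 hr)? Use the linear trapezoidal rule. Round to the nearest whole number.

AUC = 250 mcg/mL·hr

Trapezoidal AUC_0→8.25:
  [0→0.25]: (0.00+29.19)/2 × 0.25 = 3.64875
  [0.25→1.25]: (29.19+53.45)/2 × 1 = 41.32
  [1.25→7.25]: (53.45+11.53)/2 × 6 = 194.94
  [7.25→8.25]: (11.53+8.79)/2 × 1 = 10.16
  Sum = 250.06875 mcg/mL·hr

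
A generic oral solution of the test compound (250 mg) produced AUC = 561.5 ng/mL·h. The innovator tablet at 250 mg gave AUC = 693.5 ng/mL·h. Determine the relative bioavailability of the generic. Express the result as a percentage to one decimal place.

F_rel = 81.0%

F_rel = (AUC_test/D_test) / (AUC_ref/D_ref)
      = (561.5/250) / (693.5/250)
      = 2.246 / 2.774 = 0.8097 = 80.97%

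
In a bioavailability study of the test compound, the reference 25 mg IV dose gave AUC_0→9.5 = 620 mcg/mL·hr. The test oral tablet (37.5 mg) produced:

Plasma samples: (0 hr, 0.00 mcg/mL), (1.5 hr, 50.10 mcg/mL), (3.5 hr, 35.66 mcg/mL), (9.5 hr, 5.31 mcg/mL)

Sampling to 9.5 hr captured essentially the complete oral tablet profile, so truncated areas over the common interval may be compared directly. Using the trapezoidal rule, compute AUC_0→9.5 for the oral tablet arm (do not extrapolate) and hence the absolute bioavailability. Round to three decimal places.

F = 0.265

Trapezoidal AUC_0→9.5 (oral tablet):
  [0→1.5]: (0.00+50.10)/2 × 1.5 = 37.575
  [1.5→3.5]: (50.10+35.66)/2 × 2 = 85.76
  [3.5→9.5]: (35.66+5.31)/2 × 6 = 122.91
  Sum = 246.245 mcg/mL·hr
F = (AUC_ev/D_ev)/(AUC_iv/D_iv) = (246.245/37.5)/(620/25) = 6.56653/24.8 = 0.2648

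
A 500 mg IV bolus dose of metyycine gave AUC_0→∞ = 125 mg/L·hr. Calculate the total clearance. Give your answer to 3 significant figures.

CL = 4.00 L/hr

CL = Dose_iv / AUC_0→∞
   = 500 / 125 = 4 L/hr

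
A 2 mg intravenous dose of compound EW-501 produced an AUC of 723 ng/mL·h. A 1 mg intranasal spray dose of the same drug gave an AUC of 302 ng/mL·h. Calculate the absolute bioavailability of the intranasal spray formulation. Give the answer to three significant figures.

F = (AUC_ev / D_ev) / (AUC_iv / D_iv)
  = (302/1) / (723/2)
  = 302 / 361.5 = 0.8354

F = 0.835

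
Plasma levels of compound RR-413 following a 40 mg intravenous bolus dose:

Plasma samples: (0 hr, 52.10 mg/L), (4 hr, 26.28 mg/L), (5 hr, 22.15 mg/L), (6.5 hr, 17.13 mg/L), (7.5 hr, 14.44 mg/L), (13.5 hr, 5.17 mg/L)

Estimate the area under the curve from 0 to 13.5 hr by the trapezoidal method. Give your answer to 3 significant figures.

AUC = 285 mg/L·hr

Trapezoidal AUC_0→13.5:
  [0→4]: (52.10+26.28)/2 × 4 = 156.76
  [4→5]: (26.28+22.15)/2 × 1 = 24.215
  [5→6.5]: (22.15+17.13)/2 × 1.5 = 29.46
  [6.5→7.5]: (17.13+14.44)/2 × 1 = 15.785
  [7.5→13.5]: (14.44+5.17)/2 × 6 = 58.83
  Sum = 285.05 mg/L·hr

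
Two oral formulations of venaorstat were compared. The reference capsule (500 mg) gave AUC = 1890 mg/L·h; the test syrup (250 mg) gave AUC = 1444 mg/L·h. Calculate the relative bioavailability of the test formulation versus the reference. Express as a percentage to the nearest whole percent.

F_rel = 153%

F_rel = (AUC_test/D_test) / (AUC_ref/D_ref)
      = (1444/250) / (1890/500)
      = 5.776 / 3.78 = 1.5280 = 152.80%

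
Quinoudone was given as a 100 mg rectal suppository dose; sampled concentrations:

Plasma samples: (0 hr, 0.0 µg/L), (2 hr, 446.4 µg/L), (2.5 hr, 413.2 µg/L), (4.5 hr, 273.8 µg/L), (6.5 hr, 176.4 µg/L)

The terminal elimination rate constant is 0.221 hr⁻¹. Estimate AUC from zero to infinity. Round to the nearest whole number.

Trapezoidal AUC_0→6.5:
  [0→2]: (0.0+446.4)/2 × 2 = 446.4
  [2→2.5]: (446.4+413.2)/2 × 0.5 = 214.9
  [2.5→4.5]: (413.2+273.8)/2 × 2 = 687.0
  [4.5→6.5]: (273.8+176.4)/2 × 2 = 450.2
  Sum = 1798.5 µg/L·hr
Extrapolated tail: C_last / k_e = 176.4 / 0.221 = 798.190
AUC_0→∞ = 1798.5 + 798.190 = 2596.69 µg/L·hr

AUC = 2597 µg/L·hr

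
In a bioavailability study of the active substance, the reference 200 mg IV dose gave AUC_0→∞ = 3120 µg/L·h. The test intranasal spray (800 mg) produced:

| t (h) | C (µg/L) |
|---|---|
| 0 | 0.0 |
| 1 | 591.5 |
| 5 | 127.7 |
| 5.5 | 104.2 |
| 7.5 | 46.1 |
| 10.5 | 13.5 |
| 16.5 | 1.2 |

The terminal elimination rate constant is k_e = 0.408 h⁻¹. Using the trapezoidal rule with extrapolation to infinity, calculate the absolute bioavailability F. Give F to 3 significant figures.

F = 0.167

Trapezoidal AUC_0→16.5 (intranasal spray):
  [0→1]: (0.0+591.5)/2 × 1 = 295.75
  [1→5]: (591.5+127.7)/2 × 4 = 1438.4
  [5→5.5]: (127.7+104.2)/2 × 0.5 = 57.975
  [5.5→7.5]: (104.2+46.1)/2 × 2 = 150.3
  [7.5→10.5]: (46.1+13.5)/2 × 3 = 89.4
  [10.5→16.5]: (13.5+1.2)/2 × 6 = 44.1
  Sum = 2075.925 µg/L·h
Tail: C_last/k_e = 1.2/0.408 = 2.941
AUC_0→∞ (intranasal spray) = 2075.925 + 2.941 = 2078.866 µg/L·h
F = (AUC_ev/D_ev)/(AUC_iv/D_iv) = (2078.866/800)/(3120/200) = 2.5985825/15.6 = 0.1666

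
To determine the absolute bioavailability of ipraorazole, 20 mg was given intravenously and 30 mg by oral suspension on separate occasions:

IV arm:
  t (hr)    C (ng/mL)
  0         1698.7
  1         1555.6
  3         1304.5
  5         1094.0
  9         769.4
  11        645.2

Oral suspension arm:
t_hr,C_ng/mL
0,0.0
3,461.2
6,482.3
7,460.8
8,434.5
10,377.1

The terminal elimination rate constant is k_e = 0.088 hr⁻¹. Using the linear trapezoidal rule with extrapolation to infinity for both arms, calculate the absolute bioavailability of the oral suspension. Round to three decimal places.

F = 0.280

Trapezoidal AUC_0→11 (IV):
  [0→1]: (1698.7+1555.6)/2 × 1 = 1627.15
  [1→3]: (1555.6+1304.5)/2 × 2 = 2860.1
  [3→5]: (1304.5+1094.0)/2 × 2 = 2398.5
  [5→9]: (1094.0+769.4)/2 × 4 = 3726.8
  [9→11]: (769.4+645.2)/2 × 2 = 1414.6
  Sum = 12027.15 ng/mL·hr
IV tail: 645.2/0.088 = 7331.818; AUC_iv,0→∞ = 12027.15 + 7331.818 = 19358.968 ng/mL·hr
Trapezoidal AUC_0→10 (oral suspension):
  [0→3]: (0.0+461.2)/2 × 3 = 691.8
  [3→6]: (461.2+482.3)/2 × 3 = 1415.25
  [6→7]: (482.3+460.8)/2 × 1 = 471.55
  [7→8]: (460.8+434.5)/2 × 1 = 447.65
  [8→10]: (434.5+377.1)/2 × 2 = 811.6
  Sum = 3837.85 ng/mL·hr
oral suspension tail: 377.1/0.088 = 4285.227; AUC_ev,0→∞ = 3837.85 + 4285.227 = 8123.077 ng/mL·hr
F = (AUC_ev/D_ev)/(AUC_iv/D_iv) = (8123.077/30)/(19358.968/20) = 270.769/967.9484 = 0.2797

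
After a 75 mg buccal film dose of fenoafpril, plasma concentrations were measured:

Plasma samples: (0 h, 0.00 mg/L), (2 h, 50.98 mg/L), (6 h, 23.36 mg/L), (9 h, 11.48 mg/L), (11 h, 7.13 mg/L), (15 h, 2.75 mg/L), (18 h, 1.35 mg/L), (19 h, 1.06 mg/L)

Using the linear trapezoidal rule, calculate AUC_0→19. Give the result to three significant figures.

Trapezoidal AUC_0→19:
  [0→2]: (0.00+50.98)/2 × 2 = 50.98
  [2→6]: (50.98+23.36)/2 × 4 = 148.68
  [6→9]: (23.36+11.48)/2 × 3 = 52.26
  [9→11]: (11.48+7.13)/2 × 2 = 18.61
  [11→15]: (7.13+2.75)/2 × 4 = 19.76
  [15→18]: (2.75+1.35)/2 × 3 = 6.15
  [18→19]: (1.35+1.06)/2 × 1 = 1.205
  Sum = 297.645 mg/L·h

AUC = 298 mg/L·h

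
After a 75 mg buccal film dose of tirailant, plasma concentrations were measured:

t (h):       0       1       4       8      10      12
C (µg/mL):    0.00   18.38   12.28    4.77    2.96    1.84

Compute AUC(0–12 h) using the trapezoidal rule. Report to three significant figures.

Trapezoidal AUC_0→12:
  [0→1]: (0.00+18.38)/2 × 1 = 9.19
  [1→4]: (18.38+12.28)/2 × 3 = 45.99
  [4→8]: (12.28+4.77)/2 × 4 = 34.1
  [8→10]: (4.77+2.96)/2 × 2 = 7.73
  [10→12]: (2.96+1.84)/2 × 2 = 4.8
  Sum = 101.81 µg/mL·h

AUC = 102 µg/mL·h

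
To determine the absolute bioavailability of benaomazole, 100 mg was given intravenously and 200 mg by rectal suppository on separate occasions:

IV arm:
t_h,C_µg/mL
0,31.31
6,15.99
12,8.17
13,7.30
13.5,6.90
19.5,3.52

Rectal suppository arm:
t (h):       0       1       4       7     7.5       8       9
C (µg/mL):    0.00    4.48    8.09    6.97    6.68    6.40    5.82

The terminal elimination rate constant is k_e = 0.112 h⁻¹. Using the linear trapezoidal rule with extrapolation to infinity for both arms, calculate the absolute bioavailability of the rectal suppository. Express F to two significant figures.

Trapezoidal AUC_0→19.5 (IV):
  [0→6]: (31.31+15.99)/2 × 6 = 141.9
  [6→12]: (15.99+8.17)/2 × 6 = 72.48
  [12→13]: (8.17+7.30)/2 × 1 = 7.735
  [13→13.5]: (7.30+6.90)/2 × 0.5 = 3.55
  [13.5→19.5]: (6.90+3.52)/2 × 6 = 31.26
  Sum = 256.925 µg/mL·h
IV tail: 3.52/0.112 = 31.429; AUC_iv,0→∞ = 256.925 + 31.429 = 288.354 µg/mL·h
Trapezoidal AUC_0→9 (rectal suppository):
  [0→1]: (0.00+4.48)/2 × 1 = 2.24
  [1→4]: (4.48+8.09)/2 × 3 = 18.855
  [4→7]: (8.09+6.97)/2 × 3 = 22.59
  [7→7.5]: (6.97+6.68)/2 × 0.5 = 3.4125
  [7.5→8]: (6.68+6.40)/2 × 0.5 = 3.27
  [8→9]: (6.40+5.82)/2 × 1 = 6.11
  Sum = 56.4775 µg/mL·h
rectal suppository tail: 5.82/0.112 = 51.964; AUC_ev,0→∞ = 56.4775 + 51.964 = 108.4415 µg/mL·h
F = (AUC_ev/D_ev)/(AUC_iv/D_iv) = (108.4415/200)/(288.354/100) = 0.5422075/2.88354 = 0.1880

F = 0.19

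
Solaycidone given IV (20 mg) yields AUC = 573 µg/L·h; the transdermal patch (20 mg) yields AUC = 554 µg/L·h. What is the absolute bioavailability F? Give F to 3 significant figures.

F = (AUC_ev / D_ev) / (AUC_iv / D_iv)
  = (554/20) / (573/20)
  = 27.7 / 28.65 = 0.9668

F = 0.967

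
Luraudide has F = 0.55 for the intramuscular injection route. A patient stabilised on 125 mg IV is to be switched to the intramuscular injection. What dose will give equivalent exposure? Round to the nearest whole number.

For equal systemic exposure: F × D_ev = D_iv
D_ev = D_iv / F = 125 / 0.55 = 227.273 mg

D_intramuscular = 227 mg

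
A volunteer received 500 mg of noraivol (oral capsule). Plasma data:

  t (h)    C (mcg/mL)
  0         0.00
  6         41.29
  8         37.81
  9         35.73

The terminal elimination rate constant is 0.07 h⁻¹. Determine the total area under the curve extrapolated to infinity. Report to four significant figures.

Trapezoidal AUC_0→9:
  [0→6]: (0.00+41.29)/2 × 6 = 123.87
  [6→8]: (41.29+37.81)/2 × 2 = 79.1
  [8→9]: (37.81+35.73)/2 × 1 = 36.77
  Sum = 239.74 mcg/mL·h
Extrapolated tail: C_last / k_e = 35.73 / 0.07 = 510.429
AUC_0→∞ = 239.74 + 510.429 = 750.169 mcg/mL·h

AUC = 750.2 mcg/mL·h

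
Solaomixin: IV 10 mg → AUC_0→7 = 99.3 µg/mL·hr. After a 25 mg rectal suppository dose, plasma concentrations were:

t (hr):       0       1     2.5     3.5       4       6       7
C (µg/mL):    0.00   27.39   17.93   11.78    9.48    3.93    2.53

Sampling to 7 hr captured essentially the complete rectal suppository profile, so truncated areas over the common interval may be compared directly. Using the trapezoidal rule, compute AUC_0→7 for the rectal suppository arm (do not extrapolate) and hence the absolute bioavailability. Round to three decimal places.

F = 0.340

Trapezoidal AUC_0→7 (rectal suppository):
  [0→1]: (0.00+27.39)/2 × 1 = 13.695
  [1→2.5]: (27.39+17.93)/2 × 1.5 = 33.99
  [2.5→3.5]: (17.93+11.78)/2 × 1 = 14.855
  [3.5→4]: (11.78+9.48)/2 × 0.5 = 5.315
  [4→6]: (9.48+3.93)/2 × 2 = 13.41
  [6→7]: (3.93+2.53)/2 × 1 = 3.23
  Sum = 84.495 µg/mL·hr
F = (AUC_ev/D_ev)/(AUC_iv/D_iv) = (84.495/25)/(99.3/10) = 3.3798/9.93 = 0.3404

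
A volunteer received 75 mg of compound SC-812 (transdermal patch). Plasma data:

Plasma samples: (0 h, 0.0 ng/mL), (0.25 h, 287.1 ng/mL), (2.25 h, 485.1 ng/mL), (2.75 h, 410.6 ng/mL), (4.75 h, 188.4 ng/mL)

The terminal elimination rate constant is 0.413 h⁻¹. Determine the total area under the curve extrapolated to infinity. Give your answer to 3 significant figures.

Trapezoidal AUC_0→4.75:
  [0→0.25]: (0.0+287.1)/2 × 0.25 = 35.8875
  [0.25→2.25]: (287.1+485.1)/2 × 2 = 772.2
  [2.25→2.75]: (485.1+410.6)/2 × 0.5 = 223.925
  [2.75→4.75]: (410.6+188.4)/2 × 2 = 599.0
  Sum = 1631.0125 ng/mL·h
Extrapolated tail: C_last / k_e = 188.4 / 0.413 = 456.174
AUC_0→∞ = 1631.0125 + 456.174 = 2087.1865 ng/mL·h

AUC = 2090 ng/mL·h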